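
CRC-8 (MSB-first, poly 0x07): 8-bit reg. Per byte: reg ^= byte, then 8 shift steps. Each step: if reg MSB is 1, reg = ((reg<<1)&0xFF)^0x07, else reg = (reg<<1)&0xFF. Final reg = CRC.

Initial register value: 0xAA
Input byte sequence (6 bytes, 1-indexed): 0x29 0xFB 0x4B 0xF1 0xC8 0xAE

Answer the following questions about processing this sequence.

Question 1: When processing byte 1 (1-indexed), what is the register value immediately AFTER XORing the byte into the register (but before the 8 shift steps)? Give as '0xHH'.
Answer: 0x83

Derivation:
Register before byte 1: 0xAA
Byte 1: 0x29
0xAA XOR 0x29 = 0x83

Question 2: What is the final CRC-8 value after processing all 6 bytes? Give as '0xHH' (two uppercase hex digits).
Answer: 0x31

Derivation:
After byte 1 (0x29): reg=0x80
After byte 2 (0xFB): reg=0x66
After byte 3 (0x4B): reg=0xC3
After byte 4 (0xF1): reg=0x9E
After byte 5 (0xC8): reg=0xA5
After byte 6 (0xAE): reg=0x31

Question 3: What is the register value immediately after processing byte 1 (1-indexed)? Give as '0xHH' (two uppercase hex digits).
Answer: 0x80

Derivation:
After byte 1 (0x29): reg=0x80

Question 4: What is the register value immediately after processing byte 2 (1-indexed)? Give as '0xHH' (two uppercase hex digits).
Answer: 0x66

Derivation:
After byte 1 (0x29): reg=0x80
After byte 2 (0xFB): reg=0x66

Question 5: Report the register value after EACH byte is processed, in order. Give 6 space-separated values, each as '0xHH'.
0x80 0x66 0xC3 0x9E 0xA5 0x31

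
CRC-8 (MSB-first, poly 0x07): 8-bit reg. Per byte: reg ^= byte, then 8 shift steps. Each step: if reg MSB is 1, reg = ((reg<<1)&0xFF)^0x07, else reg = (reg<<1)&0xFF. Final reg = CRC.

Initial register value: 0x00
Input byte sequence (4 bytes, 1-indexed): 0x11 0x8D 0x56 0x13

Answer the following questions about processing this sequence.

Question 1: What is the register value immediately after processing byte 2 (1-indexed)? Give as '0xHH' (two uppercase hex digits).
After byte 1 (0x11): reg=0x77
After byte 2 (0x8D): reg=0xE8

Answer: 0xE8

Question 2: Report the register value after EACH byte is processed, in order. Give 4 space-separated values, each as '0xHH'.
0x77 0xE8 0x33 0xE0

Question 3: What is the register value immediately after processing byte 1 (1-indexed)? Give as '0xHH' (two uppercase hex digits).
After byte 1 (0x11): reg=0x77

Answer: 0x77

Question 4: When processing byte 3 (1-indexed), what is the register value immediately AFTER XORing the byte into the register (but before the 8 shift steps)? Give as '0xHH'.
Register before byte 3: 0xE8
Byte 3: 0x56
0xE8 XOR 0x56 = 0xBE

Answer: 0xBE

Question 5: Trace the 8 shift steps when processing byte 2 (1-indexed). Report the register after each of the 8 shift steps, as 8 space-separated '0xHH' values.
After byte 1 (0x11): reg=0x77
Register before byte 2: 0x77
After XOR with byte 0x8D: 0xFA

Answer: 0xF3 0xE1 0xC5 0x8D 0x1D 0x3A 0x74 0xE8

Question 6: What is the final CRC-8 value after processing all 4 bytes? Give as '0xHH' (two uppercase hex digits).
Answer: 0xE0

Derivation:
After byte 1 (0x11): reg=0x77
After byte 2 (0x8D): reg=0xE8
After byte 3 (0x56): reg=0x33
After byte 4 (0x13): reg=0xE0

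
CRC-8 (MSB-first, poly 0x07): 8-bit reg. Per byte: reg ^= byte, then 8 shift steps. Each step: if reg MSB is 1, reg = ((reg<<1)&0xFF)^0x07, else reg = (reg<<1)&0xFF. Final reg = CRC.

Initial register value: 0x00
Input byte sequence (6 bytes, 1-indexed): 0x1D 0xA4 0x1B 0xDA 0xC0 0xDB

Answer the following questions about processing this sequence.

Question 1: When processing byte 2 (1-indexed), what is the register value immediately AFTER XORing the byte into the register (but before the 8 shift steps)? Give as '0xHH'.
Register before byte 2: 0x53
Byte 2: 0xA4
0x53 XOR 0xA4 = 0xF7

Answer: 0xF7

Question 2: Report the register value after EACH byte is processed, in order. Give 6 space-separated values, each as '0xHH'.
0x53 0xCB 0x3E 0xB2 0x59 0x87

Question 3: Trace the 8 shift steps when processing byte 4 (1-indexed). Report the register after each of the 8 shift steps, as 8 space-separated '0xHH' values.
Answer: 0xCF 0x99 0x35 0x6A 0xD4 0xAF 0x59 0xB2

Derivation:
After byte 1 (0x1D): reg=0x53
After byte 2 (0xA4): reg=0xCB
After byte 3 (0x1B): reg=0x3E
Register before byte 4: 0x3E
After XOR with byte 0xDA: 0xE4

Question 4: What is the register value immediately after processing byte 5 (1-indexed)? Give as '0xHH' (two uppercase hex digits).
After byte 1 (0x1D): reg=0x53
After byte 2 (0xA4): reg=0xCB
After byte 3 (0x1B): reg=0x3E
After byte 4 (0xDA): reg=0xB2
After byte 5 (0xC0): reg=0x59

Answer: 0x59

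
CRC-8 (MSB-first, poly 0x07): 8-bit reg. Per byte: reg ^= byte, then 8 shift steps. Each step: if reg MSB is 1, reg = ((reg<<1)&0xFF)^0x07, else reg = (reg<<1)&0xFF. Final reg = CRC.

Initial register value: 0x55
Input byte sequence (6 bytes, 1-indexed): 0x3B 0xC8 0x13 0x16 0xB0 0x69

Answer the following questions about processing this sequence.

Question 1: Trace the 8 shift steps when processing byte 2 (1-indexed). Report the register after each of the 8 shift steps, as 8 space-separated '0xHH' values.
After byte 1 (0x3B): reg=0x0D
Register before byte 2: 0x0D
After XOR with byte 0xC8: 0xC5

Answer: 0x8D 0x1D 0x3A 0x74 0xE8 0xD7 0xA9 0x55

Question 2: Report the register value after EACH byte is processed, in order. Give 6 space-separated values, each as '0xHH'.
0x0D 0x55 0xD5 0x47 0xCB 0x67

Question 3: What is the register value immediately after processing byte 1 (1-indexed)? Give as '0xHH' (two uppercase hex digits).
Answer: 0x0D

Derivation:
After byte 1 (0x3B): reg=0x0D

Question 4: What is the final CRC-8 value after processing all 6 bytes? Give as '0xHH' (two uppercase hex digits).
After byte 1 (0x3B): reg=0x0D
After byte 2 (0xC8): reg=0x55
After byte 3 (0x13): reg=0xD5
After byte 4 (0x16): reg=0x47
After byte 5 (0xB0): reg=0xCB
After byte 6 (0x69): reg=0x67

Answer: 0x67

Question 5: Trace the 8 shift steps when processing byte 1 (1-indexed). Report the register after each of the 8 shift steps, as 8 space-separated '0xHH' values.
Register before byte 1: 0x55
After XOR with byte 0x3B: 0x6E

Answer: 0xDC 0xBF 0x79 0xF2 0xE3 0xC1 0x85 0x0D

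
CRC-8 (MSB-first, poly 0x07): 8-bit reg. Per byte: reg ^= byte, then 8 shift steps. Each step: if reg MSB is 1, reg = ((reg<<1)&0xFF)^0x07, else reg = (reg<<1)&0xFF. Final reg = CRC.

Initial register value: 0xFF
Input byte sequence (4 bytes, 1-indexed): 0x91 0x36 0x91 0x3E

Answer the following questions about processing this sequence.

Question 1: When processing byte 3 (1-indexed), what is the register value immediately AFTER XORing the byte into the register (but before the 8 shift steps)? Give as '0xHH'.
Answer: 0x30

Derivation:
Register before byte 3: 0xA1
Byte 3: 0x91
0xA1 XOR 0x91 = 0x30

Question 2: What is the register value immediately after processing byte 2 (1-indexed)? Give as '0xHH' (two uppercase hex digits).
After byte 1 (0x91): reg=0x0D
After byte 2 (0x36): reg=0xA1

Answer: 0xA1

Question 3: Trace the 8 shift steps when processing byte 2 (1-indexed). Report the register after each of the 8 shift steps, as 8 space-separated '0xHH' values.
After byte 1 (0x91): reg=0x0D
Register before byte 2: 0x0D
After XOR with byte 0x36: 0x3B

Answer: 0x76 0xEC 0xDF 0xB9 0x75 0xEA 0xD3 0xA1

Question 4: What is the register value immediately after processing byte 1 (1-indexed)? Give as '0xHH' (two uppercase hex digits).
Answer: 0x0D

Derivation:
After byte 1 (0x91): reg=0x0D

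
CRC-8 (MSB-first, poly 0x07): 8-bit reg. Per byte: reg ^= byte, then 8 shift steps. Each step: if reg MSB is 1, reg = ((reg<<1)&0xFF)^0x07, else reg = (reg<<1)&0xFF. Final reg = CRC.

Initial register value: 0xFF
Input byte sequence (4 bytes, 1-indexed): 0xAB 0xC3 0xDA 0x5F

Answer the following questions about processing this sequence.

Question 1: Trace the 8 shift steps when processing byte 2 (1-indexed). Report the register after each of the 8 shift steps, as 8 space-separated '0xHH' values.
Answer: 0xD0 0xA7 0x49 0x92 0x23 0x46 0x8C 0x1F

Derivation:
After byte 1 (0xAB): reg=0xAB
Register before byte 2: 0xAB
After XOR with byte 0xC3: 0x68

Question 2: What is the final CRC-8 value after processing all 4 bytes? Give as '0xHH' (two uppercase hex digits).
After byte 1 (0xAB): reg=0xAB
After byte 2 (0xC3): reg=0x1F
After byte 3 (0xDA): reg=0x55
After byte 4 (0x5F): reg=0x36

Answer: 0x36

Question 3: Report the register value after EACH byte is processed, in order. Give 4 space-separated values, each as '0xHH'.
0xAB 0x1F 0x55 0x36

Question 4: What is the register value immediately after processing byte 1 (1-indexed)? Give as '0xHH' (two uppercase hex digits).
Answer: 0xAB

Derivation:
After byte 1 (0xAB): reg=0xAB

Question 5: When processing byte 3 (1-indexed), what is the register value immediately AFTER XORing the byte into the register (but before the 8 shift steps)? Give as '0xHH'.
Answer: 0xC5

Derivation:
Register before byte 3: 0x1F
Byte 3: 0xDA
0x1F XOR 0xDA = 0xC5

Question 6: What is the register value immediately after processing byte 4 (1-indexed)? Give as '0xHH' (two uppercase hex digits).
After byte 1 (0xAB): reg=0xAB
After byte 2 (0xC3): reg=0x1F
After byte 3 (0xDA): reg=0x55
After byte 4 (0x5F): reg=0x36

Answer: 0x36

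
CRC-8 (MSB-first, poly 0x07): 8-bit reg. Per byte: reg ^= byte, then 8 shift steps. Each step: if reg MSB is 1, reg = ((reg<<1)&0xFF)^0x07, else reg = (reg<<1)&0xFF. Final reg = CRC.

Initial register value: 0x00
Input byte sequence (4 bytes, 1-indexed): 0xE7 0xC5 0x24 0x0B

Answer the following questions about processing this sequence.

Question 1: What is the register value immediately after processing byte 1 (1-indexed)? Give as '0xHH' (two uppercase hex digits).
After byte 1 (0xE7): reg=0xBB

Answer: 0xBB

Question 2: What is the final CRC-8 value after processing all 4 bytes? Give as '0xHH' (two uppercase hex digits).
Answer: 0x80

Derivation:
After byte 1 (0xE7): reg=0xBB
After byte 2 (0xC5): reg=0x7D
After byte 3 (0x24): reg=0x88
After byte 4 (0x0B): reg=0x80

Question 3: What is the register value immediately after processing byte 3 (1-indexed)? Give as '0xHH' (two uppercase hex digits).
Answer: 0x88

Derivation:
After byte 1 (0xE7): reg=0xBB
After byte 2 (0xC5): reg=0x7D
After byte 3 (0x24): reg=0x88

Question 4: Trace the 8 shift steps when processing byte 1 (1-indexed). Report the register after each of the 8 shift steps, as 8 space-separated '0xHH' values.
Answer: 0xC9 0x95 0x2D 0x5A 0xB4 0x6F 0xDE 0xBB

Derivation:
Register before byte 1: 0x00
After XOR with byte 0xE7: 0xE7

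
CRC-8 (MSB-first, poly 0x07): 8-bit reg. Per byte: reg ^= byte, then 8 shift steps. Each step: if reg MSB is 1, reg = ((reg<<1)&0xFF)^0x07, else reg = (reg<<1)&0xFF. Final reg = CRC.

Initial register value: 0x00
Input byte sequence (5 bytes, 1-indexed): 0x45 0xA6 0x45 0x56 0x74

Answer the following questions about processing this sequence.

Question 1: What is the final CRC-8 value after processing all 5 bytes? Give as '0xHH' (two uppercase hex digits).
After byte 1 (0x45): reg=0xDC
After byte 2 (0xA6): reg=0x61
After byte 3 (0x45): reg=0xFC
After byte 4 (0x56): reg=0x5F
After byte 5 (0x74): reg=0xD1

Answer: 0xD1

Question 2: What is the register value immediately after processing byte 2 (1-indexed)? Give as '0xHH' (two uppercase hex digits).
Answer: 0x61

Derivation:
After byte 1 (0x45): reg=0xDC
After byte 2 (0xA6): reg=0x61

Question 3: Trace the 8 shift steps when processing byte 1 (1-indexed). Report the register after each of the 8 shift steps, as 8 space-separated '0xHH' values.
Register before byte 1: 0x00
After XOR with byte 0x45: 0x45

Answer: 0x8A 0x13 0x26 0x4C 0x98 0x37 0x6E 0xDC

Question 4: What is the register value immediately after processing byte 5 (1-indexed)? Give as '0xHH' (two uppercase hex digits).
Answer: 0xD1

Derivation:
After byte 1 (0x45): reg=0xDC
After byte 2 (0xA6): reg=0x61
After byte 3 (0x45): reg=0xFC
After byte 4 (0x56): reg=0x5F
After byte 5 (0x74): reg=0xD1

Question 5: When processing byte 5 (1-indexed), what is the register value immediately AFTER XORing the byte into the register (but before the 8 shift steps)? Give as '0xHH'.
Register before byte 5: 0x5F
Byte 5: 0x74
0x5F XOR 0x74 = 0x2B

Answer: 0x2B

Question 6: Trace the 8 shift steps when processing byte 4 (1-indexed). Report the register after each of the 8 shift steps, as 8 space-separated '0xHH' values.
After byte 1 (0x45): reg=0xDC
After byte 2 (0xA6): reg=0x61
After byte 3 (0x45): reg=0xFC
Register before byte 4: 0xFC
After XOR with byte 0x56: 0xAA

Answer: 0x53 0xA6 0x4B 0x96 0x2B 0x56 0xAC 0x5F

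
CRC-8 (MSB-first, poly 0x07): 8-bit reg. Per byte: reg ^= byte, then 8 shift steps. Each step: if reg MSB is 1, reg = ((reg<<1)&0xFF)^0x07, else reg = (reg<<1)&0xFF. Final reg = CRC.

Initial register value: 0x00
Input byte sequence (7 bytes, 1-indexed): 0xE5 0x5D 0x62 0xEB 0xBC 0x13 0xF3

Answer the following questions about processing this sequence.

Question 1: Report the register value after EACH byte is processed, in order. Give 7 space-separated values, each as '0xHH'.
0xB5 0x96 0xC2 0xDF 0x2E 0xB3 0xC7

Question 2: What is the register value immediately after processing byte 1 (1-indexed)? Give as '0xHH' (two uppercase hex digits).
Answer: 0xB5

Derivation:
After byte 1 (0xE5): reg=0xB5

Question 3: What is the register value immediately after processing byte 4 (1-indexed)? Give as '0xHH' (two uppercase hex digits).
After byte 1 (0xE5): reg=0xB5
After byte 2 (0x5D): reg=0x96
After byte 3 (0x62): reg=0xC2
After byte 4 (0xEB): reg=0xDF

Answer: 0xDF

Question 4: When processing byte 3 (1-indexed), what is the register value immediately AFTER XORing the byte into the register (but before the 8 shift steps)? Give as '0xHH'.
Answer: 0xF4

Derivation:
Register before byte 3: 0x96
Byte 3: 0x62
0x96 XOR 0x62 = 0xF4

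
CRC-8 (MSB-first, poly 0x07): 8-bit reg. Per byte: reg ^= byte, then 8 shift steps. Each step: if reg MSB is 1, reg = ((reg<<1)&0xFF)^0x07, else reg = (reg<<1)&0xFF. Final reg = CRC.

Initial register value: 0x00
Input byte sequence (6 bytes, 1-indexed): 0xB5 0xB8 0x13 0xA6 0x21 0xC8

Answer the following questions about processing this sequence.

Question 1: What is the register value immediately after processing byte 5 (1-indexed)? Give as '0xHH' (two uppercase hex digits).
Answer: 0x9A

Derivation:
After byte 1 (0xB5): reg=0x02
After byte 2 (0xB8): reg=0x2F
After byte 3 (0x13): reg=0xB4
After byte 4 (0xA6): reg=0x7E
After byte 5 (0x21): reg=0x9A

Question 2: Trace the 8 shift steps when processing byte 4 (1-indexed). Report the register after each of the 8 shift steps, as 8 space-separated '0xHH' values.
Answer: 0x24 0x48 0x90 0x27 0x4E 0x9C 0x3F 0x7E

Derivation:
After byte 1 (0xB5): reg=0x02
After byte 2 (0xB8): reg=0x2F
After byte 3 (0x13): reg=0xB4
Register before byte 4: 0xB4
After XOR with byte 0xA6: 0x12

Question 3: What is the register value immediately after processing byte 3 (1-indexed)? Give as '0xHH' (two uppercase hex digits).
Answer: 0xB4

Derivation:
After byte 1 (0xB5): reg=0x02
After byte 2 (0xB8): reg=0x2F
After byte 3 (0x13): reg=0xB4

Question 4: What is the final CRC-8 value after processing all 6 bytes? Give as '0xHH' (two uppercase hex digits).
Answer: 0xB9

Derivation:
After byte 1 (0xB5): reg=0x02
After byte 2 (0xB8): reg=0x2F
After byte 3 (0x13): reg=0xB4
After byte 4 (0xA6): reg=0x7E
After byte 5 (0x21): reg=0x9A
After byte 6 (0xC8): reg=0xB9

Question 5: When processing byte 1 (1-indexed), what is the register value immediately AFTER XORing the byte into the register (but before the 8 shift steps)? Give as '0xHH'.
Answer: 0xB5

Derivation:
Register before byte 1: 0x00
Byte 1: 0xB5
0x00 XOR 0xB5 = 0xB5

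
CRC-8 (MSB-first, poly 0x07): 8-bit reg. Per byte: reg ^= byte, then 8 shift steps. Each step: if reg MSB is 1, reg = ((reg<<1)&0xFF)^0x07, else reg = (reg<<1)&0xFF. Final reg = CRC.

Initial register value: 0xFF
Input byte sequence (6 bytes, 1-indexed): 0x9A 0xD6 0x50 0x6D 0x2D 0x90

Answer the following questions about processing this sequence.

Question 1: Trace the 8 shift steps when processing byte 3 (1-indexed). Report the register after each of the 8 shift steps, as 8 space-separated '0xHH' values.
After byte 1 (0x9A): reg=0x3C
After byte 2 (0xD6): reg=0x98
Register before byte 3: 0x98
After XOR with byte 0x50: 0xC8

Answer: 0x97 0x29 0x52 0xA4 0x4F 0x9E 0x3B 0x76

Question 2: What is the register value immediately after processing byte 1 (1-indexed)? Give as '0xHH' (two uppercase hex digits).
After byte 1 (0x9A): reg=0x3C

Answer: 0x3C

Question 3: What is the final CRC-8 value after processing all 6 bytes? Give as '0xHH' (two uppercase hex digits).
Answer: 0xF0

Derivation:
After byte 1 (0x9A): reg=0x3C
After byte 2 (0xD6): reg=0x98
After byte 3 (0x50): reg=0x76
After byte 4 (0x6D): reg=0x41
After byte 5 (0x2D): reg=0x03
After byte 6 (0x90): reg=0xF0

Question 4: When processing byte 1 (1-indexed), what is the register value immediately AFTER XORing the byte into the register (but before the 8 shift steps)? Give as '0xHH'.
Answer: 0x65

Derivation:
Register before byte 1: 0xFF
Byte 1: 0x9A
0xFF XOR 0x9A = 0x65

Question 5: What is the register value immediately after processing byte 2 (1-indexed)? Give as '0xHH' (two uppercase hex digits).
After byte 1 (0x9A): reg=0x3C
After byte 2 (0xD6): reg=0x98

Answer: 0x98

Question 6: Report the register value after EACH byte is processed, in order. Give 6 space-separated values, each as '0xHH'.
0x3C 0x98 0x76 0x41 0x03 0xF0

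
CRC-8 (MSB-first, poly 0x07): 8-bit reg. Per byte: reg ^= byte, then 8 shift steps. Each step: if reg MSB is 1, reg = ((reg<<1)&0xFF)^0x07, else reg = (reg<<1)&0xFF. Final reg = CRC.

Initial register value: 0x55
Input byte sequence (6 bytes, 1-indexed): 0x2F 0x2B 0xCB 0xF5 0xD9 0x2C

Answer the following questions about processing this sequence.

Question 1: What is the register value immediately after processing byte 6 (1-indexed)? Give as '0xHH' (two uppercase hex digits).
Answer: 0x5A

Derivation:
After byte 1 (0x2F): reg=0x61
After byte 2 (0x2B): reg=0xF1
After byte 3 (0xCB): reg=0xA6
After byte 4 (0xF5): reg=0xBE
After byte 5 (0xD9): reg=0x32
After byte 6 (0x2C): reg=0x5A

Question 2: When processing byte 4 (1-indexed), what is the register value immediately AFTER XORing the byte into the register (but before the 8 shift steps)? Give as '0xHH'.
Answer: 0x53

Derivation:
Register before byte 4: 0xA6
Byte 4: 0xF5
0xA6 XOR 0xF5 = 0x53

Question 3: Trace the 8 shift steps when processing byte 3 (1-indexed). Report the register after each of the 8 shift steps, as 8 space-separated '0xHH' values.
After byte 1 (0x2F): reg=0x61
After byte 2 (0x2B): reg=0xF1
Register before byte 3: 0xF1
After XOR with byte 0xCB: 0x3A

Answer: 0x74 0xE8 0xD7 0xA9 0x55 0xAA 0x53 0xA6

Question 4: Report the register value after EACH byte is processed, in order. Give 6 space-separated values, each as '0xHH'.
0x61 0xF1 0xA6 0xBE 0x32 0x5A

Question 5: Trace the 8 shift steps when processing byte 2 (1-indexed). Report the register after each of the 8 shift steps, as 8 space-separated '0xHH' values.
After byte 1 (0x2F): reg=0x61
Register before byte 2: 0x61
After XOR with byte 0x2B: 0x4A

Answer: 0x94 0x2F 0x5E 0xBC 0x7F 0xFE 0xFB 0xF1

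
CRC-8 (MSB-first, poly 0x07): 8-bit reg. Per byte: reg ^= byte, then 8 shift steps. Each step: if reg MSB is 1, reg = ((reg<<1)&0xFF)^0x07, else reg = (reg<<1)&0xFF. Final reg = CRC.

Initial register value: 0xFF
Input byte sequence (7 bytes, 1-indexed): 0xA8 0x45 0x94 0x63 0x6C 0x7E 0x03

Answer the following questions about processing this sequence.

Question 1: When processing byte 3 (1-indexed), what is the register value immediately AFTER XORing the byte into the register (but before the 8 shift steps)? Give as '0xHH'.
Register before byte 3: 0xBB
Byte 3: 0x94
0xBB XOR 0x94 = 0x2F

Answer: 0x2F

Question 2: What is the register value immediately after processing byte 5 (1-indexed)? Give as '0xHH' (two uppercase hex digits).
After byte 1 (0xA8): reg=0xA2
After byte 2 (0x45): reg=0xBB
After byte 3 (0x94): reg=0xCD
After byte 4 (0x63): reg=0x43
After byte 5 (0x6C): reg=0xCD

Answer: 0xCD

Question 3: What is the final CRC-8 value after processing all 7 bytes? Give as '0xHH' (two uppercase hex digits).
Answer: 0x79

Derivation:
After byte 1 (0xA8): reg=0xA2
After byte 2 (0x45): reg=0xBB
After byte 3 (0x94): reg=0xCD
After byte 4 (0x63): reg=0x43
After byte 5 (0x6C): reg=0xCD
After byte 6 (0x7E): reg=0x10
After byte 7 (0x03): reg=0x79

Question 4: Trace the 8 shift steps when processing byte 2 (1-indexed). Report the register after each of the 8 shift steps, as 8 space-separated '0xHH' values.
After byte 1 (0xA8): reg=0xA2
Register before byte 2: 0xA2
After XOR with byte 0x45: 0xE7

Answer: 0xC9 0x95 0x2D 0x5A 0xB4 0x6F 0xDE 0xBB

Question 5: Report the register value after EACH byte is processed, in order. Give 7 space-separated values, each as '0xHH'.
0xA2 0xBB 0xCD 0x43 0xCD 0x10 0x79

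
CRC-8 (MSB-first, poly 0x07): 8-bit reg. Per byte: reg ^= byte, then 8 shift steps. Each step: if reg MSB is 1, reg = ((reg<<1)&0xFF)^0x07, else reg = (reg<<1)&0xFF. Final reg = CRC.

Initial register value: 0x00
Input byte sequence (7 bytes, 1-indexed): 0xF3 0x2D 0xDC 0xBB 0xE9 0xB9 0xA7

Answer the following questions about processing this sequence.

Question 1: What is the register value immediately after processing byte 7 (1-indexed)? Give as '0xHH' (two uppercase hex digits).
Answer: 0xB1

Derivation:
After byte 1 (0xF3): reg=0xD7
After byte 2 (0x2D): reg=0xE8
After byte 3 (0xDC): reg=0x8C
After byte 4 (0xBB): reg=0x85
After byte 5 (0xE9): reg=0x03
After byte 6 (0xB9): reg=0x2F
After byte 7 (0xA7): reg=0xB1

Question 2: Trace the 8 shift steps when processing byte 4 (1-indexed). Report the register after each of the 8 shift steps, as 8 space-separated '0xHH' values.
After byte 1 (0xF3): reg=0xD7
After byte 2 (0x2D): reg=0xE8
After byte 3 (0xDC): reg=0x8C
Register before byte 4: 0x8C
After XOR with byte 0xBB: 0x37

Answer: 0x6E 0xDC 0xBF 0x79 0xF2 0xE3 0xC1 0x85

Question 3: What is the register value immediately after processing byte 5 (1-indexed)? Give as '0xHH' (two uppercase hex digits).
Answer: 0x03

Derivation:
After byte 1 (0xF3): reg=0xD7
After byte 2 (0x2D): reg=0xE8
After byte 3 (0xDC): reg=0x8C
After byte 4 (0xBB): reg=0x85
After byte 5 (0xE9): reg=0x03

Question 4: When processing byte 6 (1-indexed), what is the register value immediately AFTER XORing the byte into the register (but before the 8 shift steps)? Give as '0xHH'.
Answer: 0xBA

Derivation:
Register before byte 6: 0x03
Byte 6: 0xB9
0x03 XOR 0xB9 = 0xBA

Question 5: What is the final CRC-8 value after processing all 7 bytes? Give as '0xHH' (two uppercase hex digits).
After byte 1 (0xF3): reg=0xD7
After byte 2 (0x2D): reg=0xE8
After byte 3 (0xDC): reg=0x8C
After byte 4 (0xBB): reg=0x85
After byte 5 (0xE9): reg=0x03
After byte 6 (0xB9): reg=0x2F
After byte 7 (0xA7): reg=0xB1

Answer: 0xB1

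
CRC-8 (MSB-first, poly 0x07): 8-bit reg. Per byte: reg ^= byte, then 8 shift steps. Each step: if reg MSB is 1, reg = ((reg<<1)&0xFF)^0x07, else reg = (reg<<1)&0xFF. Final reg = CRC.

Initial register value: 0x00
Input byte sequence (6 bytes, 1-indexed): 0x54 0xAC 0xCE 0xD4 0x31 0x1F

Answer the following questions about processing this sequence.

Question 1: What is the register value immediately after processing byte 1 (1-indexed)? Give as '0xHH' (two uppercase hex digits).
After byte 1 (0x54): reg=0xAB

Answer: 0xAB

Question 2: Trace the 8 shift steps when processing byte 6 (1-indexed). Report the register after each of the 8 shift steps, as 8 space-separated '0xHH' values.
Answer: 0x4D 0x9A 0x33 0x66 0xCC 0x9F 0x39 0x72

Derivation:
After byte 1 (0x54): reg=0xAB
After byte 2 (0xAC): reg=0x15
After byte 3 (0xCE): reg=0x0F
After byte 4 (0xD4): reg=0x0F
After byte 5 (0x31): reg=0xBA
Register before byte 6: 0xBA
After XOR with byte 0x1F: 0xA5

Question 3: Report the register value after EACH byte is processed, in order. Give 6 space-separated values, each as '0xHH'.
0xAB 0x15 0x0F 0x0F 0xBA 0x72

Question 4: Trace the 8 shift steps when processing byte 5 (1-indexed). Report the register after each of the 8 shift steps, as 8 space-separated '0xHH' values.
After byte 1 (0x54): reg=0xAB
After byte 2 (0xAC): reg=0x15
After byte 3 (0xCE): reg=0x0F
After byte 4 (0xD4): reg=0x0F
Register before byte 5: 0x0F
After XOR with byte 0x31: 0x3E

Answer: 0x7C 0xF8 0xF7 0xE9 0xD5 0xAD 0x5D 0xBA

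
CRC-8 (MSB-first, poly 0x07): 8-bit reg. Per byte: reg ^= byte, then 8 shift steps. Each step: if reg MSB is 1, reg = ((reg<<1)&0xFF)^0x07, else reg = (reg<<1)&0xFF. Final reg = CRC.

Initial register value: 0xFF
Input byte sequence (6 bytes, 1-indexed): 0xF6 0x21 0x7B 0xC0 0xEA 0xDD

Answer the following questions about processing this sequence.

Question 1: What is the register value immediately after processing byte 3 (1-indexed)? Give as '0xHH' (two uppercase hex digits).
Answer: 0xE7

Derivation:
After byte 1 (0xF6): reg=0x3F
After byte 2 (0x21): reg=0x5A
After byte 3 (0x7B): reg=0xE7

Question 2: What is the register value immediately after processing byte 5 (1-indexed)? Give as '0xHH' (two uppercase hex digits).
Answer: 0x5D

Derivation:
After byte 1 (0xF6): reg=0x3F
After byte 2 (0x21): reg=0x5A
After byte 3 (0x7B): reg=0xE7
After byte 4 (0xC0): reg=0xF5
After byte 5 (0xEA): reg=0x5D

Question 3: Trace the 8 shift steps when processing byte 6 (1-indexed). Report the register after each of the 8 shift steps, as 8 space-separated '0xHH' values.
After byte 1 (0xF6): reg=0x3F
After byte 2 (0x21): reg=0x5A
After byte 3 (0x7B): reg=0xE7
After byte 4 (0xC0): reg=0xF5
After byte 5 (0xEA): reg=0x5D
Register before byte 6: 0x5D
After XOR with byte 0xDD: 0x80

Answer: 0x07 0x0E 0x1C 0x38 0x70 0xE0 0xC7 0x89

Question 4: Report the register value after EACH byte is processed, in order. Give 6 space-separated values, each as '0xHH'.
0x3F 0x5A 0xE7 0xF5 0x5D 0x89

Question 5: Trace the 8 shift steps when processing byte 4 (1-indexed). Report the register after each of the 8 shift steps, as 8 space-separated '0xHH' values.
Answer: 0x4E 0x9C 0x3F 0x7E 0xFC 0xFF 0xF9 0xF5

Derivation:
After byte 1 (0xF6): reg=0x3F
After byte 2 (0x21): reg=0x5A
After byte 3 (0x7B): reg=0xE7
Register before byte 4: 0xE7
After XOR with byte 0xC0: 0x27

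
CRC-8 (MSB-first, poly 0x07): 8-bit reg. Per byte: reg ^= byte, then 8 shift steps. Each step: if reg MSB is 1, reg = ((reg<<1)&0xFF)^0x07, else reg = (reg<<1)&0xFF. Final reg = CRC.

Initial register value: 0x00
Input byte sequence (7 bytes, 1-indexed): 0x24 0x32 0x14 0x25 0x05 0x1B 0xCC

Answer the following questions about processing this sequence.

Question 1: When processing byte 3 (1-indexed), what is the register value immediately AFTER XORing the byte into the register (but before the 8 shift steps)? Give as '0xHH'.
Answer: 0x70

Derivation:
Register before byte 3: 0x64
Byte 3: 0x14
0x64 XOR 0x14 = 0x70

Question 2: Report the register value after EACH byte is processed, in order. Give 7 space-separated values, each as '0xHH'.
0xFC 0x64 0x57 0x59 0x93 0xB1 0x74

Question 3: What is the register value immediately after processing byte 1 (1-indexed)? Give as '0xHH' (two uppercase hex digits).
Answer: 0xFC

Derivation:
After byte 1 (0x24): reg=0xFC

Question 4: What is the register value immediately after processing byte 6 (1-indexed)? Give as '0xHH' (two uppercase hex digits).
After byte 1 (0x24): reg=0xFC
After byte 2 (0x32): reg=0x64
After byte 3 (0x14): reg=0x57
After byte 4 (0x25): reg=0x59
After byte 5 (0x05): reg=0x93
After byte 6 (0x1B): reg=0xB1

Answer: 0xB1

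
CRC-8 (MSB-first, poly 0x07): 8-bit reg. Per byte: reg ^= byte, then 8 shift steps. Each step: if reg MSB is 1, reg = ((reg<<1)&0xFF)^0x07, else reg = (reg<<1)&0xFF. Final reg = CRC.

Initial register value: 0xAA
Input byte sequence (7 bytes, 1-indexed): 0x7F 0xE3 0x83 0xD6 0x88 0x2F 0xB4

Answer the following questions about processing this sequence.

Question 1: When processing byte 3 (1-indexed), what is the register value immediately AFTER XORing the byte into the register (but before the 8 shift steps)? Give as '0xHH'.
Register before byte 3: 0x5C
Byte 3: 0x83
0x5C XOR 0x83 = 0xDF

Answer: 0xDF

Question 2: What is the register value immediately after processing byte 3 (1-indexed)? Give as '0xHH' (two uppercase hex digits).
After byte 1 (0x7F): reg=0x25
After byte 2 (0xE3): reg=0x5C
After byte 3 (0x83): reg=0x13

Answer: 0x13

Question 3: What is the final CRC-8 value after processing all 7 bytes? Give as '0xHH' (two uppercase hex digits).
After byte 1 (0x7F): reg=0x25
After byte 2 (0xE3): reg=0x5C
After byte 3 (0x83): reg=0x13
After byte 4 (0xD6): reg=0x55
After byte 5 (0x88): reg=0x1D
After byte 6 (0x2F): reg=0x9E
After byte 7 (0xB4): reg=0xD6

Answer: 0xD6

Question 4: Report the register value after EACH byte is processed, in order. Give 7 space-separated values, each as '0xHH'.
0x25 0x5C 0x13 0x55 0x1D 0x9E 0xD6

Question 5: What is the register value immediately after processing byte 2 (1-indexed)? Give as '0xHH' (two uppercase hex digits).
Answer: 0x5C

Derivation:
After byte 1 (0x7F): reg=0x25
After byte 2 (0xE3): reg=0x5C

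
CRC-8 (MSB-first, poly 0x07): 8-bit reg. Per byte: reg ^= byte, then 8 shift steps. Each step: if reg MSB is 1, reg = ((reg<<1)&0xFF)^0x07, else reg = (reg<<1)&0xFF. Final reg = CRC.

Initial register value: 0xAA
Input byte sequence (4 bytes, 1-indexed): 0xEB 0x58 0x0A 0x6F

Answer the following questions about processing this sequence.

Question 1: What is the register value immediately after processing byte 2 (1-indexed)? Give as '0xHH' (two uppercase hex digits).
After byte 1 (0xEB): reg=0xC0
After byte 2 (0x58): reg=0xC1

Answer: 0xC1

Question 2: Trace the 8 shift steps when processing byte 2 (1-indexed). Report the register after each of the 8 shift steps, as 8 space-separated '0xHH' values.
Answer: 0x37 0x6E 0xDC 0xBF 0x79 0xF2 0xE3 0xC1

Derivation:
After byte 1 (0xEB): reg=0xC0
Register before byte 2: 0xC0
After XOR with byte 0x58: 0x98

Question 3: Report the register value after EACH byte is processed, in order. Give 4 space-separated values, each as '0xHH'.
0xC0 0xC1 0x7F 0x70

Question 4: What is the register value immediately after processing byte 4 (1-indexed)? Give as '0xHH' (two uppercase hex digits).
Answer: 0x70

Derivation:
After byte 1 (0xEB): reg=0xC0
After byte 2 (0x58): reg=0xC1
After byte 3 (0x0A): reg=0x7F
After byte 4 (0x6F): reg=0x70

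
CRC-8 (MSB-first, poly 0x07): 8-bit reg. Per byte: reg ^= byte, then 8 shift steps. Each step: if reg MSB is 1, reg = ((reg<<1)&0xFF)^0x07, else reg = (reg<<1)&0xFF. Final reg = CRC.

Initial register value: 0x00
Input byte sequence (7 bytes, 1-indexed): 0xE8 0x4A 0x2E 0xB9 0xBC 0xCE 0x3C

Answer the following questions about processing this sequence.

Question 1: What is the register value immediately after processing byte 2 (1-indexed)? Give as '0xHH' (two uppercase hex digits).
Answer: 0x1A

Derivation:
After byte 1 (0xE8): reg=0x96
After byte 2 (0x4A): reg=0x1A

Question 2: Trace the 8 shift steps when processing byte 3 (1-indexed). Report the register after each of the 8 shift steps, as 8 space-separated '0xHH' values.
After byte 1 (0xE8): reg=0x96
After byte 2 (0x4A): reg=0x1A
Register before byte 3: 0x1A
After XOR with byte 0x2E: 0x34

Answer: 0x68 0xD0 0xA7 0x49 0x92 0x23 0x46 0x8C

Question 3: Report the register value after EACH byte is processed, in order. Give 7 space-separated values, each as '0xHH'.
0x96 0x1A 0x8C 0x8B 0x85 0xF6 0x78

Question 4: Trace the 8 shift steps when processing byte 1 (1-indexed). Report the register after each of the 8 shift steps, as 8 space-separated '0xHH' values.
Answer: 0xD7 0xA9 0x55 0xAA 0x53 0xA6 0x4B 0x96

Derivation:
Register before byte 1: 0x00
After XOR with byte 0xE8: 0xE8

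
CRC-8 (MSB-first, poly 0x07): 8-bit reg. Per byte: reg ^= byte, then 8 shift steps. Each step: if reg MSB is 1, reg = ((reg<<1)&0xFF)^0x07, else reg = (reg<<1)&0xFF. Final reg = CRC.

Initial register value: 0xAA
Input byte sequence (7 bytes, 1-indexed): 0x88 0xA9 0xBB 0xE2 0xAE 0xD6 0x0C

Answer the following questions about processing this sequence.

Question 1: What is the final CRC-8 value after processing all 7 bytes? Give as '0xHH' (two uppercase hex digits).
Answer: 0x1B

Derivation:
After byte 1 (0x88): reg=0xEE
After byte 2 (0xA9): reg=0xD2
After byte 3 (0xBB): reg=0x18
After byte 4 (0xE2): reg=0xE8
After byte 5 (0xAE): reg=0xD5
After byte 6 (0xD6): reg=0x09
After byte 7 (0x0C): reg=0x1B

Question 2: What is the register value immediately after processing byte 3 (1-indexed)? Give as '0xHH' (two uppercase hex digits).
After byte 1 (0x88): reg=0xEE
After byte 2 (0xA9): reg=0xD2
After byte 3 (0xBB): reg=0x18

Answer: 0x18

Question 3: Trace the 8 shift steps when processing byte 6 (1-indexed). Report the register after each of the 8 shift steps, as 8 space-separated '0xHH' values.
Answer: 0x06 0x0C 0x18 0x30 0x60 0xC0 0x87 0x09

Derivation:
After byte 1 (0x88): reg=0xEE
After byte 2 (0xA9): reg=0xD2
After byte 3 (0xBB): reg=0x18
After byte 4 (0xE2): reg=0xE8
After byte 5 (0xAE): reg=0xD5
Register before byte 6: 0xD5
After XOR with byte 0xD6: 0x03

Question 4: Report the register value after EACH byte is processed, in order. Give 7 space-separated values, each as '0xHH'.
0xEE 0xD2 0x18 0xE8 0xD5 0x09 0x1B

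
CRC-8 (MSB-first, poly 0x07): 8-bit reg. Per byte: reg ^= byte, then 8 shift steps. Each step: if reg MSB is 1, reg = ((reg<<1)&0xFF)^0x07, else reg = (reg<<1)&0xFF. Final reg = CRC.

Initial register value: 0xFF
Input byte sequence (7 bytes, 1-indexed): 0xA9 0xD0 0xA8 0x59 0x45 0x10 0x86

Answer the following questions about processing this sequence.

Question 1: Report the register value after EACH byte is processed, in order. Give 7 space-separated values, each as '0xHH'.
0xA5 0x4C 0xB2 0x9F 0x08 0x48 0x64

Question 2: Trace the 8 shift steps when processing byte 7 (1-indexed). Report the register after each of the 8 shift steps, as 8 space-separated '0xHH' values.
After byte 1 (0xA9): reg=0xA5
After byte 2 (0xD0): reg=0x4C
After byte 3 (0xA8): reg=0xB2
After byte 4 (0x59): reg=0x9F
After byte 5 (0x45): reg=0x08
After byte 6 (0x10): reg=0x48
Register before byte 7: 0x48
After XOR with byte 0x86: 0xCE

Answer: 0x9B 0x31 0x62 0xC4 0x8F 0x19 0x32 0x64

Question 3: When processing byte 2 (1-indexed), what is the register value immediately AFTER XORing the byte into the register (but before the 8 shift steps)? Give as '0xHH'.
Register before byte 2: 0xA5
Byte 2: 0xD0
0xA5 XOR 0xD0 = 0x75

Answer: 0x75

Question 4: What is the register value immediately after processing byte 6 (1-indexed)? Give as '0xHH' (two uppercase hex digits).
Answer: 0x48

Derivation:
After byte 1 (0xA9): reg=0xA5
After byte 2 (0xD0): reg=0x4C
After byte 3 (0xA8): reg=0xB2
After byte 4 (0x59): reg=0x9F
After byte 5 (0x45): reg=0x08
After byte 6 (0x10): reg=0x48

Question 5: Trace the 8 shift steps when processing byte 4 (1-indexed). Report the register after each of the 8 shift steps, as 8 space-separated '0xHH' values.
After byte 1 (0xA9): reg=0xA5
After byte 2 (0xD0): reg=0x4C
After byte 3 (0xA8): reg=0xB2
Register before byte 4: 0xB2
After XOR with byte 0x59: 0xEB

Answer: 0xD1 0xA5 0x4D 0x9A 0x33 0x66 0xCC 0x9F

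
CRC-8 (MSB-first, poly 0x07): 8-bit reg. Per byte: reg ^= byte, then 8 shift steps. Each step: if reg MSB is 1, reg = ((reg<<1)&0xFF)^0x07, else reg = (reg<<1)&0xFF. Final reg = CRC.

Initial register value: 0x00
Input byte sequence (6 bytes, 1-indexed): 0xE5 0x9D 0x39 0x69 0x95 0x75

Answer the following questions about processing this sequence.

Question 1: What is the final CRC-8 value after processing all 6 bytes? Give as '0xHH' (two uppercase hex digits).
Answer: 0x61

Derivation:
After byte 1 (0xE5): reg=0xB5
After byte 2 (0x9D): reg=0xD8
After byte 3 (0x39): reg=0xA9
After byte 4 (0x69): reg=0x4E
After byte 5 (0x95): reg=0x0F
After byte 6 (0x75): reg=0x61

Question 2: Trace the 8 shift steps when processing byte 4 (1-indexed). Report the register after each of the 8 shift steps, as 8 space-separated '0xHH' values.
Answer: 0x87 0x09 0x12 0x24 0x48 0x90 0x27 0x4E

Derivation:
After byte 1 (0xE5): reg=0xB5
After byte 2 (0x9D): reg=0xD8
After byte 3 (0x39): reg=0xA9
Register before byte 4: 0xA9
After XOR with byte 0x69: 0xC0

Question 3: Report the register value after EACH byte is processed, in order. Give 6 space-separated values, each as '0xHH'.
0xB5 0xD8 0xA9 0x4E 0x0F 0x61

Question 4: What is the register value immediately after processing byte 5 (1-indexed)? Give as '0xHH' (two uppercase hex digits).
Answer: 0x0F

Derivation:
After byte 1 (0xE5): reg=0xB5
After byte 2 (0x9D): reg=0xD8
After byte 3 (0x39): reg=0xA9
After byte 4 (0x69): reg=0x4E
After byte 5 (0x95): reg=0x0F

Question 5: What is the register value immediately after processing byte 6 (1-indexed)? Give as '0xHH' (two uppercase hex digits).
Answer: 0x61

Derivation:
After byte 1 (0xE5): reg=0xB5
After byte 2 (0x9D): reg=0xD8
After byte 3 (0x39): reg=0xA9
After byte 4 (0x69): reg=0x4E
After byte 5 (0x95): reg=0x0F
After byte 6 (0x75): reg=0x61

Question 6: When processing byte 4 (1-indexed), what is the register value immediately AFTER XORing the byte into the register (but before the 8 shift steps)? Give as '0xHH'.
Answer: 0xC0

Derivation:
Register before byte 4: 0xA9
Byte 4: 0x69
0xA9 XOR 0x69 = 0xC0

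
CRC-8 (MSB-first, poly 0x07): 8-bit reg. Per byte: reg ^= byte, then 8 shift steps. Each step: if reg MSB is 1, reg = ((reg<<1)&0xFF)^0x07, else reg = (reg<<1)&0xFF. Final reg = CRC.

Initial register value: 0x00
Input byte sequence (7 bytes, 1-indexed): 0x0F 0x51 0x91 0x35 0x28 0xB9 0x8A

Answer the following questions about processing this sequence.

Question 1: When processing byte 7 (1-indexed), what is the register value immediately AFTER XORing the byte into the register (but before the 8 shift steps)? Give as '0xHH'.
Answer: 0xC3

Derivation:
Register before byte 7: 0x49
Byte 7: 0x8A
0x49 XOR 0x8A = 0xC3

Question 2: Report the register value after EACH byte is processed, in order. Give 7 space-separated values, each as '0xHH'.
0x2D 0x73 0xA0 0xE2 0x78 0x49 0x47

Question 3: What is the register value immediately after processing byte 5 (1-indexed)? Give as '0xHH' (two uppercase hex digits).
After byte 1 (0x0F): reg=0x2D
After byte 2 (0x51): reg=0x73
After byte 3 (0x91): reg=0xA0
After byte 4 (0x35): reg=0xE2
After byte 5 (0x28): reg=0x78

Answer: 0x78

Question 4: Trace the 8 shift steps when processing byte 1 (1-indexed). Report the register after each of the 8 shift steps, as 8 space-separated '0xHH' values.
Register before byte 1: 0x00
After XOR with byte 0x0F: 0x0F

Answer: 0x1E 0x3C 0x78 0xF0 0xE7 0xC9 0x95 0x2D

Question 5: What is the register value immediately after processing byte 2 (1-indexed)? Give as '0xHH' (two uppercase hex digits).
Answer: 0x73

Derivation:
After byte 1 (0x0F): reg=0x2D
After byte 2 (0x51): reg=0x73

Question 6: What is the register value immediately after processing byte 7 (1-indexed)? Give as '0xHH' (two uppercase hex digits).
After byte 1 (0x0F): reg=0x2D
After byte 2 (0x51): reg=0x73
After byte 3 (0x91): reg=0xA0
After byte 4 (0x35): reg=0xE2
After byte 5 (0x28): reg=0x78
After byte 6 (0xB9): reg=0x49
After byte 7 (0x8A): reg=0x47

Answer: 0x47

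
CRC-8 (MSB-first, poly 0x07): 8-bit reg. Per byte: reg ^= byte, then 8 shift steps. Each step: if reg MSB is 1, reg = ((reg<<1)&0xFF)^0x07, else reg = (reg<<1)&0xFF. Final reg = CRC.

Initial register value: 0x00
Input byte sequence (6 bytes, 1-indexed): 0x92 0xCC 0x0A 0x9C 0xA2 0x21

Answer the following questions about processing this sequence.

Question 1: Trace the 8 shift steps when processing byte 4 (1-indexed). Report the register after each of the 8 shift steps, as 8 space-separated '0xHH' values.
After byte 1 (0x92): reg=0xF7
After byte 2 (0xCC): reg=0xA1
After byte 3 (0x0A): reg=0x58
Register before byte 4: 0x58
After XOR with byte 0x9C: 0xC4

Answer: 0x8F 0x19 0x32 0x64 0xC8 0x97 0x29 0x52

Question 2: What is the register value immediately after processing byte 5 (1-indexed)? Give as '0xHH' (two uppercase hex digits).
Answer: 0xDE

Derivation:
After byte 1 (0x92): reg=0xF7
After byte 2 (0xCC): reg=0xA1
After byte 3 (0x0A): reg=0x58
After byte 4 (0x9C): reg=0x52
After byte 5 (0xA2): reg=0xDE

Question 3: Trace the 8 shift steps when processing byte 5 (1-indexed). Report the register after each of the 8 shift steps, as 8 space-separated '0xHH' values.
After byte 1 (0x92): reg=0xF7
After byte 2 (0xCC): reg=0xA1
After byte 3 (0x0A): reg=0x58
After byte 4 (0x9C): reg=0x52
Register before byte 5: 0x52
After XOR with byte 0xA2: 0xF0

Answer: 0xE7 0xC9 0x95 0x2D 0x5A 0xB4 0x6F 0xDE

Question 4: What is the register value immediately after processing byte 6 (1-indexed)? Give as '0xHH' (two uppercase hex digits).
After byte 1 (0x92): reg=0xF7
After byte 2 (0xCC): reg=0xA1
After byte 3 (0x0A): reg=0x58
After byte 4 (0x9C): reg=0x52
After byte 5 (0xA2): reg=0xDE
After byte 6 (0x21): reg=0xF3

Answer: 0xF3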